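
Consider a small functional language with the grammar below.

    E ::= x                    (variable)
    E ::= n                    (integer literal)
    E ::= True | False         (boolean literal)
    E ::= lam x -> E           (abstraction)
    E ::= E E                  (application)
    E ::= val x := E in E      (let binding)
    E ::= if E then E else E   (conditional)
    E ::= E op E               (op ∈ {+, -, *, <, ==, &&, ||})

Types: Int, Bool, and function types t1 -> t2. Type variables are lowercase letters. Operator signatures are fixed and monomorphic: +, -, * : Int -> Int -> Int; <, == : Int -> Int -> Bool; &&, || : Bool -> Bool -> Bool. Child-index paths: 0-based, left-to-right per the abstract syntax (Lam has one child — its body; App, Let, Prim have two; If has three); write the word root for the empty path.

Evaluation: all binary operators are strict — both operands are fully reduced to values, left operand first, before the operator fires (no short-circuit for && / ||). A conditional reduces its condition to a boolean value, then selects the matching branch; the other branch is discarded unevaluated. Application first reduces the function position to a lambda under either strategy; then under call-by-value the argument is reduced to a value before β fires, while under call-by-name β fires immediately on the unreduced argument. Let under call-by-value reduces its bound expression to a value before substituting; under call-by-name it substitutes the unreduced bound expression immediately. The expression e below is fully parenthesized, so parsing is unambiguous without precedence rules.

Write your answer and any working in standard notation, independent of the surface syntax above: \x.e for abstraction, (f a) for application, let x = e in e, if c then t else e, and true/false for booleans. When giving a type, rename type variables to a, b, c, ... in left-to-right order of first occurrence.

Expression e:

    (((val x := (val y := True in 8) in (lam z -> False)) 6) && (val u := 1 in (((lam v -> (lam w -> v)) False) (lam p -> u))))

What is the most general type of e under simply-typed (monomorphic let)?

Answer: Bool

Trace:
let y : Bool
let x : Int
\z._ : a -> Bool
  unify a -> Bool ~ Int -> b
  unify a ~ Int
  unify Bool ~ b
_ _ : Bool
  unify Bool ~ Bool
let u : Int
v : c
\w._ : d -> c
\v._ : c -> d -> c
  unify c -> d -> c ~ Bool -> e
  unify c ~ Bool
  unify d -> Bool ~ e
_ _ : d -> Bool
u : Int
\p._ : f -> Int
  unify d -> Bool ~ (f -> Int) -> g
  unify d ~ f -> Int
  unify Bool ~ g
_ _ : Bool
  unify Bool ~ Bool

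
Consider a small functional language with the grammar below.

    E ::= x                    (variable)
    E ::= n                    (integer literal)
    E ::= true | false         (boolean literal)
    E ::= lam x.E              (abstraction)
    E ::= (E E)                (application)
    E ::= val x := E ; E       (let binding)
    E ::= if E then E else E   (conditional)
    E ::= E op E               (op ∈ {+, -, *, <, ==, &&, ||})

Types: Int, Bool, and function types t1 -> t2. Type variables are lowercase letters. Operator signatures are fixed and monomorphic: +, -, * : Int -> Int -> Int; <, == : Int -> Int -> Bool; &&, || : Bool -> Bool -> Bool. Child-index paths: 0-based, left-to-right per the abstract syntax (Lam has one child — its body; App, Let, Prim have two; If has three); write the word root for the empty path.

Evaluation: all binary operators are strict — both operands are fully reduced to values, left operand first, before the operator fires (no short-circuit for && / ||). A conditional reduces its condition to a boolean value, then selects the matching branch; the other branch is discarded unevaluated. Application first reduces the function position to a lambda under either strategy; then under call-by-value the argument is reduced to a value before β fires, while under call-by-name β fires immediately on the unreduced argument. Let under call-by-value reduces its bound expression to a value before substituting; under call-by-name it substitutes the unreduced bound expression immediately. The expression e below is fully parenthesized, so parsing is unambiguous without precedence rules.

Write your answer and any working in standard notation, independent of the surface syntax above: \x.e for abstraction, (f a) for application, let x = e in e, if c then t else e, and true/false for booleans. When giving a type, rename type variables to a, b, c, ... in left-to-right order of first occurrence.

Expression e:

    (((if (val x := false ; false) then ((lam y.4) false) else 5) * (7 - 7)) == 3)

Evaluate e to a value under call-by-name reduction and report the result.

Trace:
step 0: (((if (let x = false in false) then ((\y.4) false) else 5) * (7 - 7)) == 3)
step 1: [let@0.0.0] (((if false then ((\y.4) false) else 5) * (7 - 7)) == 3)
step 2: [if@0.0] ((5 * (7 - 7)) == 3)
step 3: [delta@0.1] ((5 * 0) == 3)
step 4: [delta@0] (0 == 3)
step 5: [delta@root] false

Answer: false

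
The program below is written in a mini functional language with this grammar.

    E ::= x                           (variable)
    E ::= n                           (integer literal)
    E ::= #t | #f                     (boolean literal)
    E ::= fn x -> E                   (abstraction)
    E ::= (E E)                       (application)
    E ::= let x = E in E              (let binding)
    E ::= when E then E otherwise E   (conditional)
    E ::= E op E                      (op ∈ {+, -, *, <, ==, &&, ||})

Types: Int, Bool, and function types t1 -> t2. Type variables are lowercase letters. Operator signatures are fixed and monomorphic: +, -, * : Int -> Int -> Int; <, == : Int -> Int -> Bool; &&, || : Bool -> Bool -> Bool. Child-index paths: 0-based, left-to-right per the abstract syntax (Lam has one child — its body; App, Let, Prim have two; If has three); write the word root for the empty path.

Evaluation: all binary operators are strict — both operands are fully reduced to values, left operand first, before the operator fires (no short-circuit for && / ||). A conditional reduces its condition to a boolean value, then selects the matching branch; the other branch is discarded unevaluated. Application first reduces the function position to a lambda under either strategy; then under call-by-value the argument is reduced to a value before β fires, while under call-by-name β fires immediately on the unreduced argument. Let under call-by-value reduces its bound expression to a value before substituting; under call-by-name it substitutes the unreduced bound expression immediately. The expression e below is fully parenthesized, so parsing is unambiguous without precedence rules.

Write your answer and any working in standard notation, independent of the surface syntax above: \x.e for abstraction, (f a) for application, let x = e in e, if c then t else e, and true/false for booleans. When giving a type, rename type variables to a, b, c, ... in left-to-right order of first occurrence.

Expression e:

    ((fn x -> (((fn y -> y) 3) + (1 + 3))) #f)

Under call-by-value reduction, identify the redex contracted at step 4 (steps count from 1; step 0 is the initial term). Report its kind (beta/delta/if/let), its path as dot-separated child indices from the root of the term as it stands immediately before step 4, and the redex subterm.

Derivation:
step 0: ((\x.(((\y.y) 3) + (1 + 3))) false)
step 1: [beta@root] (((\y.y) 3) + (1 + 3))
step 2: [beta@0] (3 + (1 + 3))
step 3: [delta@1] (3 + 4)
step 4: [delta@root] 7

Answer: delta at root : (3 + 4)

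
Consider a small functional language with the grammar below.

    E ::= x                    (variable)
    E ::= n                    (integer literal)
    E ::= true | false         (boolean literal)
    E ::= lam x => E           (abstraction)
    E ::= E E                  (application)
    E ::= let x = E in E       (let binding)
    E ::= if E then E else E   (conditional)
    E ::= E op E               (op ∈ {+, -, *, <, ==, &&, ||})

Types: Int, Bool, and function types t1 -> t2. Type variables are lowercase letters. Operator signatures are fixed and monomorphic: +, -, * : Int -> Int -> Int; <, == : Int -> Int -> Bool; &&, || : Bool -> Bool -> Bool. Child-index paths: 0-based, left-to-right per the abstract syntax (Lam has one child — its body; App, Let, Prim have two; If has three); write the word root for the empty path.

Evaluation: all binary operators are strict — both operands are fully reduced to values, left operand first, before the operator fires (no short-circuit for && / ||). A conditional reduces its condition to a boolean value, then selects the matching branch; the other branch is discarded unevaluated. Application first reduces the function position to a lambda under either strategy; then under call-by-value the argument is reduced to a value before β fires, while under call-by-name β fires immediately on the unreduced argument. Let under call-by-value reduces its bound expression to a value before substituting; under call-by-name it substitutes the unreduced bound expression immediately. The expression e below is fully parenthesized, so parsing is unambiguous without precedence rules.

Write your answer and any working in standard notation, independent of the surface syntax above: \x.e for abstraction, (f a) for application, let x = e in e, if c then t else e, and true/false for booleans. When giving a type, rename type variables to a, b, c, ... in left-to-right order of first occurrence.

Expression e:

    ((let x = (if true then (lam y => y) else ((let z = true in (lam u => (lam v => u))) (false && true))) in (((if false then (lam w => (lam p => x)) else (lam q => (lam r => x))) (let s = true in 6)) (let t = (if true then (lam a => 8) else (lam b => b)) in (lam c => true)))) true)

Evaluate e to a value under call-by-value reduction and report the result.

Trace:
step 0: ((let x = (if true then (\y.y) else ((let z = true in (\u.(\v.u))) (false && true))) in (((if false then (\w.(\p.x)) else (\q.(\r.x))) (let s = true in 6)) (let t = (if true then (\a.8) else (\b.b)) in (\c.true)))) true)
step 1: [if@0.0] ((let x = (\y.y) in (((if false then (\w.(\p.x)) else (\q.(\r.x))) (let s = true in 6)) (let t = (if true then (\a.8) else (\b.b)) in (\c.true)))) true)
step 2: [let@0] ((((if false then (\w.(\p.(\y.y))) else (\q.(\r.(\y.y)))) (let s = true in 6)) (let t = (if true then (\a.8) else (\b.b)) in (\c.true))) true)
step 3: [if@0.0.0] ((((\q.(\r.(\y.y))) (let s = true in 6)) (let t = (if true then (\a.8) else (\b.b)) in (\c.true))) true)
step 4: [let@0.0.1] ((((\q.(\r.(\y.y))) 6) (let t = (if true then (\a.8) else (\b.b)) in (\c.true))) true)
step 5: [beta@0.0] (((\r.(\y.y)) (let t = (if true then (\a.8) else (\b.b)) in (\c.true))) true)
step 6: [if@0.1.0] (((\r.(\y.y)) (let t = (\a.8) in (\c.true))) true)
step 7: [let@0.1] (((\r.(\y.y)) (\c.true)) true)
step 8: [beta@0] ((\y.y) true)
step 9: [beta@root] true

Answer: true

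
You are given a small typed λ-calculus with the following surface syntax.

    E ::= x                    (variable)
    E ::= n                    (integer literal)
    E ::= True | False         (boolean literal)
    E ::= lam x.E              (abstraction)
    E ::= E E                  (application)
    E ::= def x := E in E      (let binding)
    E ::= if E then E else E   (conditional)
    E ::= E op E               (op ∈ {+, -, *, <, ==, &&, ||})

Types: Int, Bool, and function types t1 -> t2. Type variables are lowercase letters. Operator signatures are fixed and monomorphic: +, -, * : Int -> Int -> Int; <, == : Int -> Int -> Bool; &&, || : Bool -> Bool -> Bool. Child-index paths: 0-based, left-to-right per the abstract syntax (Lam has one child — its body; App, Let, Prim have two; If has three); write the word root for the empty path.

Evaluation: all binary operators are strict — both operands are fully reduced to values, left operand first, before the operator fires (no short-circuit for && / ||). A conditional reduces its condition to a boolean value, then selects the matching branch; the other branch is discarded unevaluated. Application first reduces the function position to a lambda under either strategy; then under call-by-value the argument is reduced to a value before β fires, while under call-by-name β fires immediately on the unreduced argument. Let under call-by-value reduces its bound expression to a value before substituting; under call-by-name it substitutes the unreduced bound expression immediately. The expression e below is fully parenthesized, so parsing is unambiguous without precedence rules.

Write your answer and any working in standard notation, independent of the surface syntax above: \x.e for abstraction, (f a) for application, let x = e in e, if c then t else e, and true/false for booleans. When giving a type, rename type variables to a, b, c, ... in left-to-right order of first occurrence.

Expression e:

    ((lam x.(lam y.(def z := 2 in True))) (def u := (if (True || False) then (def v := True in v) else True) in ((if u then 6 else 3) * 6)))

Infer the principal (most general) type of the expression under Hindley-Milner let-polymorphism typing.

Answer: a -> Bool

Working:
let z : Int
\y._ : b -> Bool
\x._ : a -> b -> Bool
  unify Bool ~ Bool
  unify Bool ~ Bool
  unify Bool ~ Bool
let v : Bool
v : Bool
  unify Bool ~ Bool
let u : Bool
u : Bool
  unify Bool ~ Bool
  unify Int ~ Int
  unify Int ~ Int
  unify Int ~ Int
  unify a -> b -> Bool ~ Int -> c
  unify a ~ Int
  unify b -> Bool ~ c
_ _ : b -> Bool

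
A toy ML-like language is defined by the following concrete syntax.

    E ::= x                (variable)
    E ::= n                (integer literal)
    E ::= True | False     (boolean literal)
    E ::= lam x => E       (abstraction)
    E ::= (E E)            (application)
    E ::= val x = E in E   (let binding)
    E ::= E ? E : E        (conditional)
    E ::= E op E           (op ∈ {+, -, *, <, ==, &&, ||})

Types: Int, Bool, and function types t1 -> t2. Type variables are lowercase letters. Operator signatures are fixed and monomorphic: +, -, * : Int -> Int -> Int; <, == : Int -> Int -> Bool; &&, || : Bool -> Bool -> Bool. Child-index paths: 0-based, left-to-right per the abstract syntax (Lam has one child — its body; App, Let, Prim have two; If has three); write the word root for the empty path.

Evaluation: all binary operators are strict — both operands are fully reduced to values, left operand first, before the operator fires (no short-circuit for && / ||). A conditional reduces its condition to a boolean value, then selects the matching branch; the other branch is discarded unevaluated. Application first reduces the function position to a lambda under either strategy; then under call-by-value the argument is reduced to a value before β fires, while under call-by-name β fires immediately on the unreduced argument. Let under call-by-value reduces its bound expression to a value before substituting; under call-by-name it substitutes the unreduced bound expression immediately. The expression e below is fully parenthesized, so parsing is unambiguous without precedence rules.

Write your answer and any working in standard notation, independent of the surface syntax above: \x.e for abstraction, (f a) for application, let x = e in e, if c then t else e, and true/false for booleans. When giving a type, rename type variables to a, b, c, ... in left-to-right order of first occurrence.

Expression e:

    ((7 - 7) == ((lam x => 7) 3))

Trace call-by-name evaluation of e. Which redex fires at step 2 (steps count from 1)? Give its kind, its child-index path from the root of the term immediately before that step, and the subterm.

Trace:
step 0: ((7 - 7) == ((\x.7) 3))
step 1: [delta@0] (0 == ((\x.7) 3))
step 2: [beta@1] (0 == 7)

Answer: beta at 1 : ((\x.7) 3)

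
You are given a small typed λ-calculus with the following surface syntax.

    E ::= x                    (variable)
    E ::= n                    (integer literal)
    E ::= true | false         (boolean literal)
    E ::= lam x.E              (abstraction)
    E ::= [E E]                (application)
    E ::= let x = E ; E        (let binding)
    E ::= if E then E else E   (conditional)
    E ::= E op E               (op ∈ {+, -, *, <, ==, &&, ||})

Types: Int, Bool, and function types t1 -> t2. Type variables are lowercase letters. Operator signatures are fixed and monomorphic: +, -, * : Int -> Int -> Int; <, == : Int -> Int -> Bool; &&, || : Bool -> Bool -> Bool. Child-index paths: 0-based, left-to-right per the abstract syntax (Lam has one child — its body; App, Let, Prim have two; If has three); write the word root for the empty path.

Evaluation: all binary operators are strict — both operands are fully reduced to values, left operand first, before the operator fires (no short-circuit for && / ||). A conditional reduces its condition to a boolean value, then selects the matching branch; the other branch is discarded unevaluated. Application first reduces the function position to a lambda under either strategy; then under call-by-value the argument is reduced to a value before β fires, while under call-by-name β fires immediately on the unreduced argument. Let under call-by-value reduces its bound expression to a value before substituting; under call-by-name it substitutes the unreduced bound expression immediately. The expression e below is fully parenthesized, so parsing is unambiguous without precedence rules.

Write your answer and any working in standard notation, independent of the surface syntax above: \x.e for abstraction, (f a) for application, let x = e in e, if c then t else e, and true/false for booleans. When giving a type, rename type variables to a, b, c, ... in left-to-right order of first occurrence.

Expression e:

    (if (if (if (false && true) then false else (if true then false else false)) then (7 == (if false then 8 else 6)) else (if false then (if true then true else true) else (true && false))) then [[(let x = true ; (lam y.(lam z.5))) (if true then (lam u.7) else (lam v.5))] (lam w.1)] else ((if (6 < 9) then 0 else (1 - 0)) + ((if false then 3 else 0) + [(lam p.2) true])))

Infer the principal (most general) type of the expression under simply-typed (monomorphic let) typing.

Answer: Int

Derivation:
  unify Bool ~ Bool
  unify Bool ~ Bool
  unify Bool ~ Bool
  unify Bool ~ Bool
  unify Bool ~ Bool
  unify Bool ~ Bool
  unify Bool ~ Bool
  unify Int ~ Int
  unify Bool ~ Bool
  unify Int ~ Int
  unify Int ~ Int
  unify Bool ~ Bool
  unify Bool ~ Bool
  unify Bool ~ Bool
  unify Bool ~ Bool
  unify Bool ~ Bool
  unify Bool ~ Bool
  unify Bool ~ Bool
  unify Bool ~ Bool
let x : Bool
\z._ : b -> Int
\y._ : a -> b -> Int
  unify Bool ~ Bool
\u._ : c -> Int
\v._ : d -> Int
  unify c -> Int ~ d -> Int
  unify c ~ d
  unify Int ~ Int
  unify a -> b -> Int ~ (d -> Int) -> e
  unify a ~ d -> Int
  unify b -> Int ~ e
_ _ : b -> Int
\w._ : f -> Int
  unify b -> Int ~ (f -> Int) -> g
  unify b ~ f -> Int
  unify Int ~ g
_ _ : Int
  unify Int ~ Int
  unify Int ~ Int
  unify Bool ~ Bool
  unify Int ~ Int
  unify Int ~ Int
  unify Int ~ Int
  unify Int ~ Int
  unify Bool ~ Bool
  unify Int ~ Int
  unify Int ~ Int
\p._ : h -> Int
  unify h -> Int ~ Bool -> i
  unify h ~ Bool
  unify Int ~ i
_ _ : Int
  unify Int ~ Int
  unify Int ~ Int
  unify Int ~ Int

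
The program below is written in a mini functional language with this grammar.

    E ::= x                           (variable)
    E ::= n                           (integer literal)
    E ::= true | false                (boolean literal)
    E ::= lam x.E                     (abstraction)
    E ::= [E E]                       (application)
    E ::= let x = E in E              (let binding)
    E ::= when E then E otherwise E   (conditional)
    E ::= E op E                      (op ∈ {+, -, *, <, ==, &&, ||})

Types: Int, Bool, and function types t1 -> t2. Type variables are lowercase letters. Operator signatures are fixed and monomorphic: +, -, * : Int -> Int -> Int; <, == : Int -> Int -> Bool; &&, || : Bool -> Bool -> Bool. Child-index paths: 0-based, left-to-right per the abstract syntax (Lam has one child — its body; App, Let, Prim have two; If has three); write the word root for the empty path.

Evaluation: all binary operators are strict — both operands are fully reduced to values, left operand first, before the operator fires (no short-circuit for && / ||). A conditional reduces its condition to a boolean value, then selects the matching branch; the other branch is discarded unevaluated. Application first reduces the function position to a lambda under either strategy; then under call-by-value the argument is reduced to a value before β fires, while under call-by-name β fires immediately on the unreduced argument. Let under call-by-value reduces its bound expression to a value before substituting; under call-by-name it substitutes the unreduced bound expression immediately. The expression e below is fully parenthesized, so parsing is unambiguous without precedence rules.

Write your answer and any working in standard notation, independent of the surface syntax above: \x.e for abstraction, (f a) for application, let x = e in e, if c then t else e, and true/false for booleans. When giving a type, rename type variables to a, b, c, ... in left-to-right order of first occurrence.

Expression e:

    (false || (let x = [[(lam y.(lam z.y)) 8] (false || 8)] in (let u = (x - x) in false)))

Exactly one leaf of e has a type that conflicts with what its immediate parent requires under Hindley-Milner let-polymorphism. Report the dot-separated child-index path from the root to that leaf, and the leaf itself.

Answer: 1.0.1.1 : 8

Trace:
  unify Bool ~ Bool
y : a
\z._ : b -> a
\y._ : a -> b -> a
  unify a -> b -> a ~ Int -> c
  unify a ~ Int
  unify b -> Int ~ c
_ _ : b -> Int
  unify Bool ~ Bool
  unify Int ~ Bool
  FAIL: mismatch Int ~ Bool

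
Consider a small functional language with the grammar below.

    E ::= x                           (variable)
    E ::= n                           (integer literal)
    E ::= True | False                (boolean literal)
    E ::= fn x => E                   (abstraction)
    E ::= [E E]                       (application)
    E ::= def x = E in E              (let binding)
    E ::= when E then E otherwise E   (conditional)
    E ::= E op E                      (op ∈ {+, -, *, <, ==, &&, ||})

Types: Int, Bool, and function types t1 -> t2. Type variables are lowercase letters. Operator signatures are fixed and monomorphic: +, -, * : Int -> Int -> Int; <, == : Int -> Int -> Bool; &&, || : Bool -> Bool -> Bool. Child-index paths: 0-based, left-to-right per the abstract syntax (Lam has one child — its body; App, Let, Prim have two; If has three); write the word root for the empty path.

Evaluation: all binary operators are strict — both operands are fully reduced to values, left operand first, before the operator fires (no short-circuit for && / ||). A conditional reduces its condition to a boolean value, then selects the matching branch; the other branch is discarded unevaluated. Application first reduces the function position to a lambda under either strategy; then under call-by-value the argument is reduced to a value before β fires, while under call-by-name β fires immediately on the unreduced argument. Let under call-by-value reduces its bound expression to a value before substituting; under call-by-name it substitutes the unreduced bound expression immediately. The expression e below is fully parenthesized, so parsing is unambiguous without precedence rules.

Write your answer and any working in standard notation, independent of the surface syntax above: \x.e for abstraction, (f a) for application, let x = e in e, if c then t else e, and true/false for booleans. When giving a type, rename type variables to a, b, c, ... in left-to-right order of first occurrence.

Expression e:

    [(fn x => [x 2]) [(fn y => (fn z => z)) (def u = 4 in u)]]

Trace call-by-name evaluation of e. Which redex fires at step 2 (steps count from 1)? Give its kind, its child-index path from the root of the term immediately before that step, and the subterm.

Derivation:
step 0: ((\x.(x 2)) ((\y.(\z.z)) (let u = 4 in u)))
step 1: [beta@root] (((\y.(\z.z)) (let u = 4 in u)) 2)
step 2: [beta@0] ((\z.z) 2)

Answer: beta at 0 : ((\y.(\z.z)) (let u = 4 in u))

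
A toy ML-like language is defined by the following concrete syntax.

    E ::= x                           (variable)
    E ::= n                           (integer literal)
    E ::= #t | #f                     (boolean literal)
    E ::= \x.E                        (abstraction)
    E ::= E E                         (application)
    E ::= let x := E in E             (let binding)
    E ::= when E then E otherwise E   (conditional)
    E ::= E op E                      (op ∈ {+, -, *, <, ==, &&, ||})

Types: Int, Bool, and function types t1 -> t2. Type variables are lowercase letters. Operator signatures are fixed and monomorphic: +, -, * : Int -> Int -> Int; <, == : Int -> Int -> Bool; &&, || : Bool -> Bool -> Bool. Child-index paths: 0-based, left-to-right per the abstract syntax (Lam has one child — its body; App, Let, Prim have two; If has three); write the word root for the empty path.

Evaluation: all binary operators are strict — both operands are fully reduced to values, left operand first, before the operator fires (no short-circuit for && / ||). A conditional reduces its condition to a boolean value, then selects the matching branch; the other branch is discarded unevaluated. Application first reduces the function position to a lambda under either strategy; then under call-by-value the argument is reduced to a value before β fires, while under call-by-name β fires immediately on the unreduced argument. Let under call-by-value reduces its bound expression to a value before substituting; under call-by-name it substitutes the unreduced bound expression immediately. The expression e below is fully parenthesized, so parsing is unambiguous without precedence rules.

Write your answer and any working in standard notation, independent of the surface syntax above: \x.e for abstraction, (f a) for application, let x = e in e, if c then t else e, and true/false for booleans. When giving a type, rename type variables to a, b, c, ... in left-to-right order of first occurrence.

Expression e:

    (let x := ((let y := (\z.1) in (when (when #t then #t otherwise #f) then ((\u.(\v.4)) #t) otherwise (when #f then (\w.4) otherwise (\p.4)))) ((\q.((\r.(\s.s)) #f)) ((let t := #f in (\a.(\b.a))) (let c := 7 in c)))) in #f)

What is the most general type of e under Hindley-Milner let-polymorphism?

Working:
\z._ : a -> Int
let y : forall. a -> Int
  unify Bool ~ Bool
  unify Bool ~ Bool
  unify Bool ~ Bool
\v._ : c -> Int
\u._ : b -> c -> Int
  unify b -> c -> Int ~ Bool -> d
  unify b ~ Bool
  unify c -> Int ~ d
_ _ : c -> Int
  unify Bool ~ Bool
\w._ : e -> Int
\p._ : f -> Int
  unify e -> Int ~ f -> Int
  unify e ~ f
  unify Int ~ Int
  unify c -> Int ~ f -> Int
  unify c ~ f
  unify Int ~ Int
s : i
\s._ : i -> i
\r._ : h -> i -> i
  unify h -> i -> i ~ Bool -> j
  unify h ~ Bool
  unify i -> i ~ j
_ _ : i -> i
\q._ : g -> i -> i
let t : Bool
a : k
\b._ : l -> k
\a._ : k -> l -> k
let c : Int
c : Int
  unify k -> l -> k ~ Int -> m
  unify k ~ Int
  unify l -> Int ~ m
_ _ : l -> Int
  unify g -> i -> i ~ (l -> Int) -> n
  unify g ~ l -> Int
  unify i -> i ~ n
_ _ : i -> i
  unify f -> Int ~ (i -> i) -> o
  unify f ~ i -> i
  unify Int ~ o
_ _ : Int
let x : Int

Answer: Bool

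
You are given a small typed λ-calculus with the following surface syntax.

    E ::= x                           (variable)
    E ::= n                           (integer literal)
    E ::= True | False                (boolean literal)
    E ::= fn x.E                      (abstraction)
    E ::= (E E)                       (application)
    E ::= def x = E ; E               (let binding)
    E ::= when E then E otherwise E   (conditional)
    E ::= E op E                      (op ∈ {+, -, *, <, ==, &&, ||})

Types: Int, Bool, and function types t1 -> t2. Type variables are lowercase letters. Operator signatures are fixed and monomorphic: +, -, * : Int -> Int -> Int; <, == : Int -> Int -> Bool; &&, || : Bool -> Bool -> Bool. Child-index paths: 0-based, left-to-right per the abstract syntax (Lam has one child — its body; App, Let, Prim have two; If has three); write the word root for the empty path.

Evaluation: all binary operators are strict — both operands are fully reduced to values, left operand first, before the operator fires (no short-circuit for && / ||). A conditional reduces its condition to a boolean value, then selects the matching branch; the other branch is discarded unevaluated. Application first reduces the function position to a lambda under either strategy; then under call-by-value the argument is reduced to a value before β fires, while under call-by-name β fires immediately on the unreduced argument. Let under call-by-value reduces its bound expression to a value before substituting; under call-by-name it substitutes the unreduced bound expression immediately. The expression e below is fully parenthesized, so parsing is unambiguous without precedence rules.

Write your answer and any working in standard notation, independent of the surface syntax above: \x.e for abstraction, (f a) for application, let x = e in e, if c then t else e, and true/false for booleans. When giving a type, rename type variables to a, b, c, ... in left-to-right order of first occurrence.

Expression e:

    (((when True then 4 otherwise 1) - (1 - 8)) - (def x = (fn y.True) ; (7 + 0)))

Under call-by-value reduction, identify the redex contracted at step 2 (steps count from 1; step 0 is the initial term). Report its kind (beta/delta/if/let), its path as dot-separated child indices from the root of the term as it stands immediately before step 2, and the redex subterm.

Derivation:
step 0: (((if true then 4 else 1) - (1 - 8)) - (let x = (\y.true) in (7 + 0)))
step 1: [if@0.0] ((4 - (1 - 8)) - (let x = (\y.true) in (7 + 0)))
step 2: [delta@0.1] ((4 - -7) - (let x = (\y.true) in (7 + 0)))

Answer: delta at 0.1 : (1 - 8)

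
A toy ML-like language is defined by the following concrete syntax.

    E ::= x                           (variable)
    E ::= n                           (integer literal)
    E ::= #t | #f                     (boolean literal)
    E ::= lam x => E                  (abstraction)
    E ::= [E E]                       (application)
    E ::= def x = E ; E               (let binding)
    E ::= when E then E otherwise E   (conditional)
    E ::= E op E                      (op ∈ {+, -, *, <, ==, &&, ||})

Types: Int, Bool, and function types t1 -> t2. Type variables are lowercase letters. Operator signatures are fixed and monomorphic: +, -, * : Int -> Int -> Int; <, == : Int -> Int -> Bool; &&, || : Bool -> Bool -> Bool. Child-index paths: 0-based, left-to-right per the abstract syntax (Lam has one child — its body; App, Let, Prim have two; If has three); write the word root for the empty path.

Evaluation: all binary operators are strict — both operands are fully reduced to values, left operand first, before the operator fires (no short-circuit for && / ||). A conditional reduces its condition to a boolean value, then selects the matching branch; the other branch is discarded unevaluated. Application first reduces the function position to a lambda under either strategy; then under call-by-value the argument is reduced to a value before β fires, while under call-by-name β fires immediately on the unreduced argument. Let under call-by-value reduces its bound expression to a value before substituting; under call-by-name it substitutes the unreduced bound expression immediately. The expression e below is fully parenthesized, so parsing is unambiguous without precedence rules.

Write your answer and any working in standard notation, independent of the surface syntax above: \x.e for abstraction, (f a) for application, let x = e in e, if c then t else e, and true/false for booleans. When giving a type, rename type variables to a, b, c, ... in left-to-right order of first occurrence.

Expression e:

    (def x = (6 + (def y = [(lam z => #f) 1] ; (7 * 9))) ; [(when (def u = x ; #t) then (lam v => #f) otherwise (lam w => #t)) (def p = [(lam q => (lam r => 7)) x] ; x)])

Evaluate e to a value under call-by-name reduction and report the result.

Answer: false

Trace:
step 0: (let x = (6 + (let y = ((\z.false) 1) in (7 * 9))) in ((if (let u = x in true) then (\v.false) else (\w.true)) (let p = ((\q.(\r.7)) x) in x)))
step 1: [let@root] ((if (let u = (6 + (let y = ((\z.false) 1) in (7 * 9))) in true) then (\v.false) else (\w.true)) (let p = ((\q.(\r.7)) (6 + (let y = ((\z.false) 1) in (7 * 9)))) in (6 + (let y = ((\z.false) 1) in (7 * 9)))))
step 2: [let@0.0] ((if true then (\v.false) else (\w.true)) (let p = ((\q.(\r.7)) (6 + (let y = ((\z.false) 1) in (7 * 9)))) in (6 + (let y = ((\z.false) 1) in (7 * 9)))))
step 3: [if@0] ((\v.false) (let p = ((\q.(\r.7)) (6 + (let y = ((\z.false) 1) in (7 * 9)))) in (6 + (let y = ((\z.false) 1) in (7 * 9)))))
step 4: [beta@root] false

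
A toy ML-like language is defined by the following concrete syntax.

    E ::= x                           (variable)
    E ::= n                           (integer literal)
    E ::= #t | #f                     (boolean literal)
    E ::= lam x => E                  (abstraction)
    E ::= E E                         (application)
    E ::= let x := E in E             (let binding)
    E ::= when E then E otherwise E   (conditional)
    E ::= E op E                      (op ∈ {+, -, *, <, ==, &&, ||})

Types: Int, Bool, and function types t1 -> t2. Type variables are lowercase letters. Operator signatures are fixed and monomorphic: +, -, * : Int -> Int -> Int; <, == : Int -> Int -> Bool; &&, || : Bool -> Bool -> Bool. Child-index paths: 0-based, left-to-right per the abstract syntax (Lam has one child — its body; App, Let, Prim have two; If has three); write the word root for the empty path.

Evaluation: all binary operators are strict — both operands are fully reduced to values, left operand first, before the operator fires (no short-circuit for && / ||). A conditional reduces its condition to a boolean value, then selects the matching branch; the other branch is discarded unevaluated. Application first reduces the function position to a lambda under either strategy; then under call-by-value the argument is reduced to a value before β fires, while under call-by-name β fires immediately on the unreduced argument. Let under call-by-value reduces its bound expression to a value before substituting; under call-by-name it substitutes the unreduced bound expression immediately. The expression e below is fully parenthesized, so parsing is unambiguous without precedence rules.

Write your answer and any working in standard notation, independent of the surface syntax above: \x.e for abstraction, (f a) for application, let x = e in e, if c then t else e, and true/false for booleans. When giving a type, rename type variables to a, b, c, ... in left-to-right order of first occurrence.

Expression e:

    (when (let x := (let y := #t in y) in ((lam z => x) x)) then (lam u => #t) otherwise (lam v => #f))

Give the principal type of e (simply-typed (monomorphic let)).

Answer: a -> Bool

Trace:
let y : Bool
y : Bool
let x : Bool
x : Bool
\z._ : a -> Bool
x : Bool
  unify a -> Bool ~ Bool -> b
  unify a ~ Bool
  unify Bool ~ b
_ _ : Bool
  unify Bool ~ Bool
\u._ : c -> Bool
\v._ : d -> Bool
  unify c -> Bool ~ d -> Bool
  unify c ~ d
  unify Bool ~ Bool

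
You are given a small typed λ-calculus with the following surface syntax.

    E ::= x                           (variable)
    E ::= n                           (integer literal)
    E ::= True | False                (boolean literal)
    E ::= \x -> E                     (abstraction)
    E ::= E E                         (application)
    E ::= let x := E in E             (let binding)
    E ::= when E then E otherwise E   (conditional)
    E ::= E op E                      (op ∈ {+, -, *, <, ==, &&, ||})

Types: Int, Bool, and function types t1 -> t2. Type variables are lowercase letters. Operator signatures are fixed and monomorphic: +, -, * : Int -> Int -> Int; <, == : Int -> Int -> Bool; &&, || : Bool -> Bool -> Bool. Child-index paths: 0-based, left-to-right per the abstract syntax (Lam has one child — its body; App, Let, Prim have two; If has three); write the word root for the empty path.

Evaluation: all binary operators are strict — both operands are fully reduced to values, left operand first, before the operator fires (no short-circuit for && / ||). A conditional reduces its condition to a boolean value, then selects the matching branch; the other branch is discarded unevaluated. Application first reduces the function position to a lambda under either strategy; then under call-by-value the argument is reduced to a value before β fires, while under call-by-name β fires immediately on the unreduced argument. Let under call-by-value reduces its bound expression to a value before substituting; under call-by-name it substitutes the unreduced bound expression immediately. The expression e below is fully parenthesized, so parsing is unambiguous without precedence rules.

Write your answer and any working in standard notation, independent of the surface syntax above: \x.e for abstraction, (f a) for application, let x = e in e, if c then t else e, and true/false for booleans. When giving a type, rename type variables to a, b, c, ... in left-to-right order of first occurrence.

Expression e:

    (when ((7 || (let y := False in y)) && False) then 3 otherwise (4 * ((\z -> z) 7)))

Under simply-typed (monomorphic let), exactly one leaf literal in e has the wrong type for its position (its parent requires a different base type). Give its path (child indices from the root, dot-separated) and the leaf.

Derivation:
  unify Int ~ Bool
  FAIL: mismatch Int ~ Bool

Answer: 0.0.0 : 7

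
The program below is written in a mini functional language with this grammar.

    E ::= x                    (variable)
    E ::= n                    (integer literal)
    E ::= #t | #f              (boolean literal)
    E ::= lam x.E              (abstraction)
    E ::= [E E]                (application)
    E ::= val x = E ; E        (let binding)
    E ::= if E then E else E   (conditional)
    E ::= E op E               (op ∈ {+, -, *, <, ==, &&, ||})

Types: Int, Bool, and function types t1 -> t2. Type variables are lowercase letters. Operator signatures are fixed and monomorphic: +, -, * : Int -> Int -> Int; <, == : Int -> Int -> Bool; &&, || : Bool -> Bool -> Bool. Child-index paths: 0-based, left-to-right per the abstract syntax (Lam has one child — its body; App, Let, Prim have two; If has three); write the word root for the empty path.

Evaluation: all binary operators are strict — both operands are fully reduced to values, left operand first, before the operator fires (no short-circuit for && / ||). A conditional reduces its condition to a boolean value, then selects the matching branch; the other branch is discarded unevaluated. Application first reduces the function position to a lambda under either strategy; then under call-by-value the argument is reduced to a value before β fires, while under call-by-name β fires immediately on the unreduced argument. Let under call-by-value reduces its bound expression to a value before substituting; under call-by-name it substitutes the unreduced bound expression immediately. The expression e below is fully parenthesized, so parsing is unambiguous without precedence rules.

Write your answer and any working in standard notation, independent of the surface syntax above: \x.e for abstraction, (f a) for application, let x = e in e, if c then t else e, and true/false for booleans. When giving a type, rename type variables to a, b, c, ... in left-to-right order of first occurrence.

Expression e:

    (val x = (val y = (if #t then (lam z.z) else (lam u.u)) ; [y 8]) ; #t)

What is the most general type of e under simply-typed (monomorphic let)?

Answer: Bool

Trace:
  unify Bool ~ Bool
z : a
\z._ : a -> a
u : b
\u._ : b -> b
  unify a -> a ~ b -> b
  unify a ~ b
  unify b ~ b
let y : b -> b
y : b -> b
  unify b -> b ~ Int -> c
  unify b ~ Int
  unify Int ~ c
_ _ : Int
let x : Int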